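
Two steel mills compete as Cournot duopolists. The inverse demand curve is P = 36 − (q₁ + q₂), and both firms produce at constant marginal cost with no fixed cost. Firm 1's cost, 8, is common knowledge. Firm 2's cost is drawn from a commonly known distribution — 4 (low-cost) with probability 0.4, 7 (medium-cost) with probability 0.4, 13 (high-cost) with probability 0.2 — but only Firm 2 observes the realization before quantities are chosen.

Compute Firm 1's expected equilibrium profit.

Each type of Firm 2 best-responds to q₁; Firm 1 best-responds to the expected q₂ over Firm 2's types.
Firm 2 with cost c maximizes (36 − (q₁+q₂) − c)·q₂, giving q₂(c) = (36 − c − q₁)/2.
E[c₂] = 0.4·4 + 0.4·7 + 0.2·13 = 7
Firm 1's FOC against E[q₂] yields q₁ = (36 − 2·8 + E[c₂])/3 = (36 − 16 + 7)/3 = 9.
E[P] = 36 − (q₁ + E[q₂]) = 17; Firm 1's expected profit = (E[P] − 8)·q₁ = (17 − 8)·9 = 81.

81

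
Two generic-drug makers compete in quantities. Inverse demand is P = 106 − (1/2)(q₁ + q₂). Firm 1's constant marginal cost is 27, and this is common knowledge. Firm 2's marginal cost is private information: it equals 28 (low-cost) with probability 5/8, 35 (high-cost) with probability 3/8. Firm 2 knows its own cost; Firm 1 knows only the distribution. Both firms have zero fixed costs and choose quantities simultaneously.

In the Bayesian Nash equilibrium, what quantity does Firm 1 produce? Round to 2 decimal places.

Type-c best response for Firm 2: q₂(c) = (106 − c) − q₁/2.
Firm 1 maximizes expected profit; its first-order condition is 106 − q₁ − (1/2)E[q₂] − 27 = 0.
Substituting E[q₂] and solving: E[c₂] = 30.625, so q₁ = (106 − 2·27 + 30.625)/(3/2) = 55.0833.

55.08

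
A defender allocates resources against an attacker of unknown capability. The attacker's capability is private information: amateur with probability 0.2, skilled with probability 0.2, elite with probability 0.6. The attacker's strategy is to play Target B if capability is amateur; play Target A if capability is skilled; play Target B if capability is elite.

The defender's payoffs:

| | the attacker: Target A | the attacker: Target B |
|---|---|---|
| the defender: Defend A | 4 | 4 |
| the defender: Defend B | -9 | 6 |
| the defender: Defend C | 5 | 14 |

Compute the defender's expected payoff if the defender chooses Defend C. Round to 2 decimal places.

E[Defend C] = 0.2·14 + 0.2·5 + 0.6·14 = 2.8 + 1 + 8.4 = 12.2

12.20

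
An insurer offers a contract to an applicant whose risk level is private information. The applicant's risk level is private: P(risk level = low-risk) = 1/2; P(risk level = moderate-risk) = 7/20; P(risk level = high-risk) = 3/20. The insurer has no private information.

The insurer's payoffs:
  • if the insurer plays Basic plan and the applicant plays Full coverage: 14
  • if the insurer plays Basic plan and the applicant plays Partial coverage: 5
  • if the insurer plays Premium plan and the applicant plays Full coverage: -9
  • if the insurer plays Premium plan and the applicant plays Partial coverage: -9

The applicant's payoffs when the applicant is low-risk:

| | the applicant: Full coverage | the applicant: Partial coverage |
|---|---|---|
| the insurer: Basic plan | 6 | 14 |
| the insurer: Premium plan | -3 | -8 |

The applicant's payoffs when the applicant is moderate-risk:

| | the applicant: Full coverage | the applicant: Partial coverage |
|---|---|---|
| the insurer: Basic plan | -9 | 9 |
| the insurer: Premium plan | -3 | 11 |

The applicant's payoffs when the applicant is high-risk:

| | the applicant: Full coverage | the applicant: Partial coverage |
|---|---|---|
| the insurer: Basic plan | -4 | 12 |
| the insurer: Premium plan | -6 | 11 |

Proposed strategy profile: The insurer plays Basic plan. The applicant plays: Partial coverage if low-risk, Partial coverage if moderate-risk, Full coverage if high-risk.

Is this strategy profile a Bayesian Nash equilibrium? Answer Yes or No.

A profile is a BNE iff every type of every player is best-responding given beliefs about the other side.
The insurer plays Basic plan: E[Basic plan] = 1/2·(5) + 7/20·(5) + 3/20·(14) = 127/20; E[Premium plan] = -9. Best-responding. ✓
The applicant (risk level low-risk), facing Basic plan: Full coverage gives 6, Partial coverage gives 14. Proposed Partial coverage is best. ✓
The applicant (risk level moderate-risk), facing Basic plan: Full coverage gives -9, Partial coverage gives 9. Proposed Partial coverage is best. ✓
The applicant (risk level high-risk), facing Basic plan: Full coverage gives -4, Partial coverage gives 12. Proposed Full coverage is not best — profitable deviation exists. ✗

No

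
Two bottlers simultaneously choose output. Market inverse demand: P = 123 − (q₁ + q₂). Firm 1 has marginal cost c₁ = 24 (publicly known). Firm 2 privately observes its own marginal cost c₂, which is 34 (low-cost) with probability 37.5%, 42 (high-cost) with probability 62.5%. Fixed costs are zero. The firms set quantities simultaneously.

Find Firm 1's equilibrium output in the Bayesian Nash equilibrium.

38

Type-c best response for Firm 2: q₂(c) = (123 − c)/2 − q₁/2.
Firm 1 maximizes expected profit; its first-order condition is 123 − 2q₁ − E[q₂] − 24 = 0.
Substituting E[q₂] and solving: E[c₂] = 39, so q₁ = (123 − 2·24 + 39)/3 = 38.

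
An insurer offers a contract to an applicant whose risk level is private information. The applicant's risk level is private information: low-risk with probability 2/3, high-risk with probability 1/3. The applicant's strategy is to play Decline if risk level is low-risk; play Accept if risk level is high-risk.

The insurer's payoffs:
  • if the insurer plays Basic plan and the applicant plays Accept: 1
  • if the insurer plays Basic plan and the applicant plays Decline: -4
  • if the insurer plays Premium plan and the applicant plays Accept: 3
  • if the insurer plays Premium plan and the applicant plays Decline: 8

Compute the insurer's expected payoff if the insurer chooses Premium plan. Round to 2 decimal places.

Take the expectation over the applicant's risk level, weighting each type's action by its prior probability.
E[Premium plan] = 2/3·8 + 1/3·3 = 16/3 + 1 = 19/3

6.33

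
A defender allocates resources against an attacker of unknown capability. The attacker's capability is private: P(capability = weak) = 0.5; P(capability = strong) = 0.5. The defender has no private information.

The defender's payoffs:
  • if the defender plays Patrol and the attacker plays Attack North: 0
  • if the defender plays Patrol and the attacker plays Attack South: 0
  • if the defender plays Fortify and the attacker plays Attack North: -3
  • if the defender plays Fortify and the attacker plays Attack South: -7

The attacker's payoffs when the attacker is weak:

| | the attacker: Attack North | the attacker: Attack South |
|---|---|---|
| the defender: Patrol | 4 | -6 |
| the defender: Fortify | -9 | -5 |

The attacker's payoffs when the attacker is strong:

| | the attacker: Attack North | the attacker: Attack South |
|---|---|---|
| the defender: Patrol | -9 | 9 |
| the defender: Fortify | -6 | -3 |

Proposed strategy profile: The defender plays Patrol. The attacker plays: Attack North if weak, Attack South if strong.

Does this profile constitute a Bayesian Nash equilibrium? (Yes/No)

Yes

The defender plays Patrol: E[Patrol] = 0.5·(0) + 0.5·(0) = 0; E[Fortify] = -5. Best-responding. ✓
The attacker (capability weak), facing Patrol: Attack North gives 4, Attack South gives -6. Proposed Attack North is best. ✓
The attacker (capability strong), facing Patrol: Attack North gives -9, Attack South gives 9. Proposed Attack South is best. ✓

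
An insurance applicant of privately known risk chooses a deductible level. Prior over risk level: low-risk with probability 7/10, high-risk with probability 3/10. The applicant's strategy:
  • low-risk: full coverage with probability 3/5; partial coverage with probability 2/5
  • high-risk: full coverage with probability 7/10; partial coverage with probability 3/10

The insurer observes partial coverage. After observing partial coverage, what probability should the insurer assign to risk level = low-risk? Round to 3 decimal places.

P(partial coverage) = (7/10)·(2/5) + (3/10)·(3/10) = 37/100
P(low-risk | partial coverage) = ((7/10)·(2/5)) / (37/100) = (7/25) / (37/100) = 28/37

0.757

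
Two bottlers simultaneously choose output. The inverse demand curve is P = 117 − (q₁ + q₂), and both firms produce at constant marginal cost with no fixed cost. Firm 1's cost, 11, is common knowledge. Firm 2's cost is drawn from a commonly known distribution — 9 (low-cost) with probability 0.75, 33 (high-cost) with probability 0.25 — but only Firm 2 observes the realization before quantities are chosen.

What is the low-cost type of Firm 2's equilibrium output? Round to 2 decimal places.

Each type of Firm 2 best-responds to q₁; Firm 1 best-responds to the expected q₂ over Firm 2's types.
Firm 2 with cost c maximizes (117 − (q₁+q₂) − c)·q₂, giving q₂(c) = (117 − c − q₁)/2.
E[c₂] = 0.75·9 + 0.25·33 = 15
Firm 1's FOC against E[q₂] yields q₁ = (117 − 2·11 + E[c₂])/3 = (117 − 22 + 15)/3 = 36.6667.
q₂(low-cost) = (117 − 9 − 36.6667)/2 = 35.6667.

35.67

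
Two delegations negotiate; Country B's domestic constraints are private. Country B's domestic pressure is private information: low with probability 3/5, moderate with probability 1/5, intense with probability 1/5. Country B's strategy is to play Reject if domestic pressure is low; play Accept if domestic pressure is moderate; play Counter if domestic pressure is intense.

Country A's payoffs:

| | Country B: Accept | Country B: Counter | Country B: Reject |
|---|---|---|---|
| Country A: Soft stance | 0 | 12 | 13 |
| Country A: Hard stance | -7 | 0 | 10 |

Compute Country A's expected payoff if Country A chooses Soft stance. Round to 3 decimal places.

10.200

E[Soft stance] = 3/5·13 + 1/5·0 + 1/5·12 = 39/5 + 0 + 12/5 = 51/5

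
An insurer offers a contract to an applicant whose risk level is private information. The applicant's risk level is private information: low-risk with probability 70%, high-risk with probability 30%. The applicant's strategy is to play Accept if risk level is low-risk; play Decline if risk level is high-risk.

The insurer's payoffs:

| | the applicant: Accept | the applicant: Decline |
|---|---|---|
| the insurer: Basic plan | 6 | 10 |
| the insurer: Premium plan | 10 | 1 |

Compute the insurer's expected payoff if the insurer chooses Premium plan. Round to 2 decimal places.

Take the expectation over the applicant's risk level, weighting each type's action by its prior probability.
E[Premium plan] = 0.7·10 + 0.3·1 = 7 + 0.3 = 7.3

7.30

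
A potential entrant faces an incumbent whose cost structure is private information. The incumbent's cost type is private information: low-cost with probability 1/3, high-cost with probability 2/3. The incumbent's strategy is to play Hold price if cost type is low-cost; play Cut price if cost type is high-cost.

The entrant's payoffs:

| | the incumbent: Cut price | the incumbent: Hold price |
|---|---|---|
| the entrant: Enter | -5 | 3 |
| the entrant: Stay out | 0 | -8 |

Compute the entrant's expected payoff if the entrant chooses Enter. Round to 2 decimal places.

E[Enter] = 1/3·3 + 2/3·(-5) = 1 + (-10/3) = -7/3

-2.33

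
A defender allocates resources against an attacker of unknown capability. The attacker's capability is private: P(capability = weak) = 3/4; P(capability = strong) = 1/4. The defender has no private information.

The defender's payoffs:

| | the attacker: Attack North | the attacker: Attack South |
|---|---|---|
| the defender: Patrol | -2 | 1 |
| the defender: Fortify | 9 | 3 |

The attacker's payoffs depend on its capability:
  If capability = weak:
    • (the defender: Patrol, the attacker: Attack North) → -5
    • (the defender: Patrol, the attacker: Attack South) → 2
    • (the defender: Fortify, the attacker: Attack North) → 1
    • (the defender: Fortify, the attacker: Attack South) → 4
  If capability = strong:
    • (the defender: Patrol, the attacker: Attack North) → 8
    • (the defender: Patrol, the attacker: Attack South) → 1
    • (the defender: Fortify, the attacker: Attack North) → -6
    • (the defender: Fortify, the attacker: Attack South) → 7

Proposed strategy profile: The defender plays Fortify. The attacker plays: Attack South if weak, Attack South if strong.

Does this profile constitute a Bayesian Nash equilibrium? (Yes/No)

A profile is a BNE iff every type of every player is best-responding given beliefs about the other side.
The defender plays Fortify: E[Fortify] = 3/4·(3) + 1/4·(3) = 3; E[Patrol] = 1. Best-responding. ✓
The attacker (capability weak), facing Fortify: Attack North gives 1, Attack South gives 4. Proposed Attack South is best. ✓
The attacker (capability strong), facing Fortify: Attack North gives -6, Attack South gives 7. Proposed Attack South is best. ✓

Yes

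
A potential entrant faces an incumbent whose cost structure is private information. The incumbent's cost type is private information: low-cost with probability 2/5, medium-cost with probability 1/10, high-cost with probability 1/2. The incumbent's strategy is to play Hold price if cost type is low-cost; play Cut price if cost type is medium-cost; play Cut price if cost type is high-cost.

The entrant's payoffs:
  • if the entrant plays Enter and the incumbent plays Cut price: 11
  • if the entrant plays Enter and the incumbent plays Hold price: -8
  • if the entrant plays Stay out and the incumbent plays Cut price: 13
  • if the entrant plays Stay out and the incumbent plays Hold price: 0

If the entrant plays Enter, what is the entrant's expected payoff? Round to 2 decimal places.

3.40

Take the expectation over the incumbent's cost type, weighting each type's action by its prior probability.
E[Enter] = 2/5·(-8) + 1/10·11 + 1/2·11 = (-16/5) + 11/10 + 11/2 = 17/5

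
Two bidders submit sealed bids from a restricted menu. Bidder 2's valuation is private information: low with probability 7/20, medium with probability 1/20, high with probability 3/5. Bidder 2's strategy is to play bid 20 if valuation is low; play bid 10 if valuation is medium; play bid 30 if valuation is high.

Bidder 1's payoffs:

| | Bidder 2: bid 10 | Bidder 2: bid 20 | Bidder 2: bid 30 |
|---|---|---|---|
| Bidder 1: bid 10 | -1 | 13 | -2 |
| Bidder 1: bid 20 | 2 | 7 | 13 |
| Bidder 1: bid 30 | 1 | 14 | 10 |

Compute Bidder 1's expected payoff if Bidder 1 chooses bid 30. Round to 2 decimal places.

10.95

Take the expectation over Bidder 2's valuation, weighting each type's action by its prior probability.
E[bid 30] = 7/20·14 + 1/20·1 + 3/5·10 = 49/10 + 1/20 + 6 = 219/20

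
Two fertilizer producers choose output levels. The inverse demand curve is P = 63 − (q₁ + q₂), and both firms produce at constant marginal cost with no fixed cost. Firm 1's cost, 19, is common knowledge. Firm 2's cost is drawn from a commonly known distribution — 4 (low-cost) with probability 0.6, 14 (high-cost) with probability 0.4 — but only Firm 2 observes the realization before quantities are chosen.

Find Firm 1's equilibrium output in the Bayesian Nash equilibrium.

Firm 2 with cost c maximizes (63 − (q₁+q₂) − c)·q₂, giving q₂(c) = (63 − c − q₁)/2.
E[c₂] = 0.6·4 + 0.4·14 = 8
Firm 1's FOC against E[q₂] yields q₁ = (63 − 2·19 + E[c₂])/3 = (63 − 38 + 8)/3 = 11.

11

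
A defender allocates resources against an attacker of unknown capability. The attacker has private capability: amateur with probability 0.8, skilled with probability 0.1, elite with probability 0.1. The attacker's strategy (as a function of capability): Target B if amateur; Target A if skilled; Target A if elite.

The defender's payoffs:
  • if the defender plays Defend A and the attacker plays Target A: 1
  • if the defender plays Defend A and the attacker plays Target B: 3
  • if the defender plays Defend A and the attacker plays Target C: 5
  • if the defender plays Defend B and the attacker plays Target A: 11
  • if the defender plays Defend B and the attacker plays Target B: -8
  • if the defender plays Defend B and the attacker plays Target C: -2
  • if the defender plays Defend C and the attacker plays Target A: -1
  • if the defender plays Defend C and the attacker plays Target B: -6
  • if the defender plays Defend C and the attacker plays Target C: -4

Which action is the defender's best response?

E[Defend A] = 0.8·(3) + 0.1·(1) + 0.1·(1) = 2.6
E[Defend B] = 0.8·(-8) + 0.1·(11) + 0.1·(11) = -4.2
E[Defend C] = 0.8·(-6) + 0.1·(-1) + 0.1·(-1) = -5
Best response: Defend A (2.6 is the largest).

Defend A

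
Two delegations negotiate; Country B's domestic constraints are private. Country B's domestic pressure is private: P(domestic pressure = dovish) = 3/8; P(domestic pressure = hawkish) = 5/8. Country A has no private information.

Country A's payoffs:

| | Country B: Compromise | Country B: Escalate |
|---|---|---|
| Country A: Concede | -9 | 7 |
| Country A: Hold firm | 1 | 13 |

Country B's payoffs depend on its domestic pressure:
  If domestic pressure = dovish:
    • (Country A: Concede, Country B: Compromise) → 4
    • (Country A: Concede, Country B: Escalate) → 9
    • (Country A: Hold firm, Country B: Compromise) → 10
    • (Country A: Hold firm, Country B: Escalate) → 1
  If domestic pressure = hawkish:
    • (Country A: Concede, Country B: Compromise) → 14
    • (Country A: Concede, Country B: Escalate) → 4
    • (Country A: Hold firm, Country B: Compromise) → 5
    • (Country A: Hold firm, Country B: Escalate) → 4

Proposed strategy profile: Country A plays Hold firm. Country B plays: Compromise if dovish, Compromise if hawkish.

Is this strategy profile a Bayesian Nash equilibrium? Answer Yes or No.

Yes

Country A plays Hold firm: E[Hold firm] = 3/8·(1) + 5/8·(1) = 1; E[Concede] = -9. Best-responding. ✓
Country B (domestic pressure dovish), facing Hold firm: Compromise gives 10, Escalate gives 1. Proposed Compromise is best. ✓
Country B (domestic pressure hawkish), facing Hold firm: Compromise gives 5, Escalate gives 4. Proposed Compromise is best. ✓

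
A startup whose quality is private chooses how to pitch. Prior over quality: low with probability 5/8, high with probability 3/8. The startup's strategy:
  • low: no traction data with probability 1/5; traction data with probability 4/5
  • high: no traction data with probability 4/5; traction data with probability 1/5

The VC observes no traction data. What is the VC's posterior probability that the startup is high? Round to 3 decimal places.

0.706

P(no traction data) = (5/8)·(1/5) + (3/8)·(4/5) = 17/40
P(high | no traction data) = ((3/8)·(4/5)) / (17/40) = (3/10) / (17/40) = 12/17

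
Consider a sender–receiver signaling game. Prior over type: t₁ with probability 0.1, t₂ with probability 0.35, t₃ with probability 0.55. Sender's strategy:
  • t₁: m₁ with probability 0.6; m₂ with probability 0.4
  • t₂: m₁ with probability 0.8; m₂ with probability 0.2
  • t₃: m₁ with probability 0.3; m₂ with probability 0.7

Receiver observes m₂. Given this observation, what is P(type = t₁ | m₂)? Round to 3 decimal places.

P(m₂) = 0.1·0.4 + 0.35·0.2 + 0.55·0.7 = 0.495
P(t₁ | m₂) = (0.1·0.4) / 0.495 = 0.04 / 0.495 = 0.0808081

0.081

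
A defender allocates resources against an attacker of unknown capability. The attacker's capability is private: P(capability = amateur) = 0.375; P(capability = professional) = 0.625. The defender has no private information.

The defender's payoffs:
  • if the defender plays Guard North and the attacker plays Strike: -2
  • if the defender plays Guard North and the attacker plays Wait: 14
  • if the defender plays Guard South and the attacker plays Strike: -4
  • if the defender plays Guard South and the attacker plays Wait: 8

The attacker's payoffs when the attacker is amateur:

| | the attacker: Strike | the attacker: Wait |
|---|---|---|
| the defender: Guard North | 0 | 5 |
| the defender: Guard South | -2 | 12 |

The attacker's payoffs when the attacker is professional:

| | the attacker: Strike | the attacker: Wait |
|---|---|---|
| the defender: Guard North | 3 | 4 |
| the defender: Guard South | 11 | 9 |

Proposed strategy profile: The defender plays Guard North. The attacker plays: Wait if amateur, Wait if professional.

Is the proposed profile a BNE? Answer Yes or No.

Yes

The defender plays Guard North: E[Guard North] = 0.375·(14) + 0.625·(14) = 14; E[Guard South] = 8. Best-responding. ✓
The attacker (capability amateur), facing Guard North: Strike gives 0, Wait gives 5. Proposed Wait is best. ✓
The attacker (capability professional), facing Guard North: Strike gives 3, Wait gives 4. Proposed Wait is best. ✓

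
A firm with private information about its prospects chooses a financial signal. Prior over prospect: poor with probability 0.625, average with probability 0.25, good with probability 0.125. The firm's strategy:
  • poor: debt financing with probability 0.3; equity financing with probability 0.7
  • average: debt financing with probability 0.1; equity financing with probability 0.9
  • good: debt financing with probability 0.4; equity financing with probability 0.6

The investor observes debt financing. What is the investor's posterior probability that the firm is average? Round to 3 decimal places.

Apply Bayes' rule using the sender's strategy as the likelihood.
P(debt financing) = 0.625·0.3 + 0.25·0.1 + 0.125·0.4 = 0.2625
P(average | debt financing) = (0.25·0.1) / 0.2625 = 0.025 / 0.2625 = 0.0952381

0.095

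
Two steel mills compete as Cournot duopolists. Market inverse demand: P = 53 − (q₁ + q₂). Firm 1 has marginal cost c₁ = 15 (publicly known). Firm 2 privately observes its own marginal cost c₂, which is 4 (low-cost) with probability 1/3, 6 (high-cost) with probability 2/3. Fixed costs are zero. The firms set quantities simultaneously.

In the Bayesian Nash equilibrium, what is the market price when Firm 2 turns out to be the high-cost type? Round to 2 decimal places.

Each type of Firm 2 best-responds to q₁; Firm 1 best-responds to the expected q₂ over Firm 2's types.
Firm 2 with cost c maximizes (53 − (q₁+q₂) − c)·q₂, giving q₂(c) = (53 − c − q₁)/2.
E[c₂] = 1/3·4 + 2/3·6 = 5.33333
Firm 1's FOC against E[q₂] yields q₁ = (53 − 2·15 + E[c₂])/3 = (53 − 30 + 5.33333)/3 = 9.44444.
q₂(high-cost) = 18.7778, so P = 53 − (9.44444 + 18.7778) = 24.7778.

24.78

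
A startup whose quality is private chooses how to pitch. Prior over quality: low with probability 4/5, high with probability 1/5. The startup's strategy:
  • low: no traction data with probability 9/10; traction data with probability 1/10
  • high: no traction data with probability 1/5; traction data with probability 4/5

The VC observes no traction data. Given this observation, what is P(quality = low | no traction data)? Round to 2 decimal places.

0.95

P(no traction data) = (4/5)·(9/10) + (1/5)·(1/5) = 19/25
P(low | no traction data) = ((4/5)·(9/10)) / (19/25) = (18/25) / (19/25) = 18/19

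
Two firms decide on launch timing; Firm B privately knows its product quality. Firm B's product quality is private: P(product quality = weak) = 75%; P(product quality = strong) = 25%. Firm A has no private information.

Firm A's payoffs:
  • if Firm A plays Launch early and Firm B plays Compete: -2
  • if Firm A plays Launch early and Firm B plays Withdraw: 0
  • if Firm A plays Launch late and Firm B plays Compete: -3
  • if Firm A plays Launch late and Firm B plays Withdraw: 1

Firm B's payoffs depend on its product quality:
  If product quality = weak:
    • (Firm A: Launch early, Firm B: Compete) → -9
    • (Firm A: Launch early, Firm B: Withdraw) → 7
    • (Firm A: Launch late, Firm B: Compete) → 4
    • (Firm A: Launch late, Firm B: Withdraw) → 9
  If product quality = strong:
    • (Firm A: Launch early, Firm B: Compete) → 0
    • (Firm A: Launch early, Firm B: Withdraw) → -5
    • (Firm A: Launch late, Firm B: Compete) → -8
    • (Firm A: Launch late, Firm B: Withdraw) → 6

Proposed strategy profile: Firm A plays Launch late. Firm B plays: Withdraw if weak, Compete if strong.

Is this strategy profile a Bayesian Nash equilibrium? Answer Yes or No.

A profile is a BNE iff every type of every player is best-responding given beliefs about the other side.
Firm A plays Launch late: E[Launch late] = 0.75·(1) + 0.25·(-3) = 0; E[Launch early] = -0.5. Best-responding. ✓
Firm B (product quality weak), facing Launch late: Compete gives 4, Withdraw gives 9. Proposed Withdraw is best. ✓
Firm B (product quality strong), facing Launch late: Compete gives -8, Withdraw gives 6. Proposed Compete is not best — profitable deviation exists. ✗

No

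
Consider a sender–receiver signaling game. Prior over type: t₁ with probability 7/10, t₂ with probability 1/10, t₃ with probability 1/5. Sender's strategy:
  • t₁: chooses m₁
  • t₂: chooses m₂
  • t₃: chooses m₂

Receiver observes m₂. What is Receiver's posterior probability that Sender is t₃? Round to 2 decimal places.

0.67

P(m₂) = (7/10)·0 + (1/10)·1 + (1/5)·1 = 3/10
P(t₃ | m₂) = ((1/5)·1) / (3/10) = (1/5) / (3/10) = 2/3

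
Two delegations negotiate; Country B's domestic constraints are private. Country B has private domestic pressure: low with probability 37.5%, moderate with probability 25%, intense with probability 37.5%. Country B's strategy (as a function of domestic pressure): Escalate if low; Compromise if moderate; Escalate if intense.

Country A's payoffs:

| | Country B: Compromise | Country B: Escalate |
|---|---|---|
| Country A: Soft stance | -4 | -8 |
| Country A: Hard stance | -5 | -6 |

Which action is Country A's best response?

Compute Country A's expected payoff for each action, taking the expectation over Country B's type.
E[Soft stance] = 0.375·(-8) + 0.25·(-4) + 0.375·(-8) = -7
E[Hard stance] = 0.375·(-6) + 0.25·(-5) + 0.375·(-6) = -5.75
Best response: Hard stance (-5.75 is the largest).

Hard stance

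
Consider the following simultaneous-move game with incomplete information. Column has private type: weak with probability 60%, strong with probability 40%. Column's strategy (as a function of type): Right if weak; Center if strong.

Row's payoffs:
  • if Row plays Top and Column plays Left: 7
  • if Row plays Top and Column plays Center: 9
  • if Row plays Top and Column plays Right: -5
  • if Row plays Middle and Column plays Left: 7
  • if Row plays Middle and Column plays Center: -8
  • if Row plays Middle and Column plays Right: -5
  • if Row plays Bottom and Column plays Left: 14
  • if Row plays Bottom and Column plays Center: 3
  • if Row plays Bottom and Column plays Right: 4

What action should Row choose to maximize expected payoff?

Bottom

E[Top] = 0.6·(-5) + 0.4·(9) = 0.6
E[Middle] = 0.6·(-5) + 0.4·(-8) = -6.2
E[Bottom] = 0.6·(4) + 0.4·(3) = 3.6
Best response: Bottom (3.6 is the largest).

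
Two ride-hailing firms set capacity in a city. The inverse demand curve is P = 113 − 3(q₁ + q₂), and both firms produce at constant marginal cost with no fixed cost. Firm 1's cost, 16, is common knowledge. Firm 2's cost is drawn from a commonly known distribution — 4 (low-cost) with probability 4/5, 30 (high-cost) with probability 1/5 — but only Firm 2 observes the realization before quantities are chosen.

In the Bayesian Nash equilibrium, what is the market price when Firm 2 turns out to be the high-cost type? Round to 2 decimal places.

56.47

Type-c best response for Firm 2: q₂(c) = (113 − c)/6 − q₁/2.
Firm 1 maximizes expected profit; its first-order condition is 113 − 6q₁ − 3E[q₂] − 16 = 0.
Substituting E[q₂] and solving: E[c₂] = 9.2, so q₁ = (113 − 2·16 + 9.2)/9 = 10.0222.
q₂(high-cost) = 8.82222, so P = 113 − 3·(10.0222 + 8.82222) = 56.4667.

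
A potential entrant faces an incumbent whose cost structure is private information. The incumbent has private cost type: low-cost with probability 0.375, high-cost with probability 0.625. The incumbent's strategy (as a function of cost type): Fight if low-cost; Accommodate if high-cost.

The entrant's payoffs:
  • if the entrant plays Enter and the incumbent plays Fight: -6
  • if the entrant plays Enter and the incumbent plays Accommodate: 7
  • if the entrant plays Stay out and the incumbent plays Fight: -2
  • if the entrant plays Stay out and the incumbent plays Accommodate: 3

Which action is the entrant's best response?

Enter

Compute the entrant's expected payoff for each action, taking the expectation over the incumbent's type.
E[Enter] = 0.375·(-6) + 0.625·(7) = 2.125
E[Stay out] = 0.375·(-2) + 0.625·(3) = 1.125
Best response: Enter (2.125 is the largest).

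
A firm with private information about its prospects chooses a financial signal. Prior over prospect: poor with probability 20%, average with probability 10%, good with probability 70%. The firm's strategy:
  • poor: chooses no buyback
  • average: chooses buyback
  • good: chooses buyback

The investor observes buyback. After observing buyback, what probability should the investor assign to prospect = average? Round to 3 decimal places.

Apply Bayes' rule using the sender's strategy as the likelihood.
P(buyback) = 0.2·0 + 0.1·1 + 0.7·1 = 0.8
P(average | buyback) = (0.1·1) / 0.8 = 0.1 / 0.8 = 0.125

0.125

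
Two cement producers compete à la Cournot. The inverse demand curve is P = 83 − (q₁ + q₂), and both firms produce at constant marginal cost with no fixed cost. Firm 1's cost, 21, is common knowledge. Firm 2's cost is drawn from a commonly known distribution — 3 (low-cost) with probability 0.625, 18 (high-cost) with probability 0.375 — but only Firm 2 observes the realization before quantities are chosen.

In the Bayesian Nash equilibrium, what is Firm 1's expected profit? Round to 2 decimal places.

273.63

Firm 2 with cost c maximizes (83 − (q₁+q₂) − c)·q₂, giving q₂(c) = (83 − c − q₁)/2.
E[c₂] = 0.625·3 + 0.375·18 = 8.625
Firm 1's FOC against E[q₂] yields q₁ = (83 − 2·21 + E[c₂])/3 = (83 − 42 + 8.625)/3 = 16.5417.
E[P] = 83 − (q₁ + E[q₂]) = 37.5417; Firm 1's expected profit = (E[P] − 21)·q₁ = (37.5417 − 21)·16.5417 = 273.627.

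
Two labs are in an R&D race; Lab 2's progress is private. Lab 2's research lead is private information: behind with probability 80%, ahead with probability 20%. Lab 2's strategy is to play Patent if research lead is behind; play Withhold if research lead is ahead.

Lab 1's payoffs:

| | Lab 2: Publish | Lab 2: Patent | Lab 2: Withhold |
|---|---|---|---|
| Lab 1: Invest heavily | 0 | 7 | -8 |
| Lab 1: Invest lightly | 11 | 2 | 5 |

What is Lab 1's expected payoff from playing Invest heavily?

E[Invest heavily] = 0.8·7 + 0.2·(-8) = 5.6 + (-1.6) = 4

4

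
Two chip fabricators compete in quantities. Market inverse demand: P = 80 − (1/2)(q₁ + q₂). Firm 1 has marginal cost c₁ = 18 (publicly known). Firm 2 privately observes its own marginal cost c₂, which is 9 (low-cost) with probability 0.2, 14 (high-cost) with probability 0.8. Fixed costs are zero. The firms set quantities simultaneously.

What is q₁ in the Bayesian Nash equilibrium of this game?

Firm 2 with cost c maximizes (80 − (1/2)(q₁+q₂) − c)·q₂, giving q₂(c) = (80 − c − (1/2)q₁).
E[c₂] = 0.2·9 + 0.8·14 = 13
Firm 1's FOC against E[q₂] yields q₁ = (80 − 2·18 + E[c₂])/(3/2) = (80 − 36 + 13)/(3/2) = 38.

38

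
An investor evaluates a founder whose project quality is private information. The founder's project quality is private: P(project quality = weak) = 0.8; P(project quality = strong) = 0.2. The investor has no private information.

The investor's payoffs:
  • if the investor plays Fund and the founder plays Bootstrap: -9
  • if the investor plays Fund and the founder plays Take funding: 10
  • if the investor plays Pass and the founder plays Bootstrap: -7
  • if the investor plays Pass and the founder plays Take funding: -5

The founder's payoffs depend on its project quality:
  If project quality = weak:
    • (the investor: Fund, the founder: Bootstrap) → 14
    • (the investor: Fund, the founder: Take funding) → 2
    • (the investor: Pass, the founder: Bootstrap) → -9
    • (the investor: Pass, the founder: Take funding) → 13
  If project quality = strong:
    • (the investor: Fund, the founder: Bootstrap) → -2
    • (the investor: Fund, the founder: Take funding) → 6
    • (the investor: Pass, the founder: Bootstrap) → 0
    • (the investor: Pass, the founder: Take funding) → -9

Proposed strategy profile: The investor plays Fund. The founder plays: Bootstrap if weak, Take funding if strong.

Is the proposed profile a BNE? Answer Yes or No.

Yes

The investor plays Fund: E[Fund] = 0.8·(-9) + 0.2·(10) = -5.2; E[Pass] = -6.6. Best-responding. ✓
The founder (project quality weak), facing Fund: Bootstrap gives 14, Take funding gives 2. Proposed Bootstrap is best. ✓
The founder (project quality strong), facing Fund: Bootstrap gives -2, Take funding gives 6. Proposed Take funding is best. ✓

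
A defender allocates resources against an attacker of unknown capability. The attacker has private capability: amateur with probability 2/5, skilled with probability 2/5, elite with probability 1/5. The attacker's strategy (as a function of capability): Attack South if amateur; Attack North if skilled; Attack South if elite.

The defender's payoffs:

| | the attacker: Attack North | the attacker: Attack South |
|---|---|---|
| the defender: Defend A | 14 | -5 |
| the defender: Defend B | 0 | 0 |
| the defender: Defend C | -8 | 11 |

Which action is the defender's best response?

Defend C

E[Defend A] = 2/5·(-5) + 2/5·(14) + 1/5·(-5) = 13/5
E[Defend B] = 2/5·(0) + 2/5·(0) + 1/5·(0) = 0
E[Defend C] = 2/5·(11) + 2/5·(-8) + 1/5·(11) = 17/5
Best response: Defend C (17/5 is the largest).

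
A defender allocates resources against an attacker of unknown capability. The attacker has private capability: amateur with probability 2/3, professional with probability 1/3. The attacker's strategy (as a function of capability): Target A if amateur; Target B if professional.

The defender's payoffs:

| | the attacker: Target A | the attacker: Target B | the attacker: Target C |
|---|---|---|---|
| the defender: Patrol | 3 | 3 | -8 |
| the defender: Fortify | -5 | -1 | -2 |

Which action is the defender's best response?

Compute the defender's expected payoff for each action, taking the expectation over the attacker's type.
E[Patrol] = 2/3·(3) + 1/3·(3) = 3
E[Fortify] = 2/3·(-5) + 1/3·(-1) = -11/3
Best response: Patrol (3 is the largest).

Patrol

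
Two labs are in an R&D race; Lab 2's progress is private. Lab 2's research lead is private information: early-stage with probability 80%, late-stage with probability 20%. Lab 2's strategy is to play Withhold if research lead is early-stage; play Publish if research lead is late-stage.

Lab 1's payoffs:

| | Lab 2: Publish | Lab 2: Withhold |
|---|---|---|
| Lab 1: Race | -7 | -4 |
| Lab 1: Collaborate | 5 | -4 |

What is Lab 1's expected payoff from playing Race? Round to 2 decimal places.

E[Race] = 0.8·(-4) + 0.2·(-7) = (-3.2) + (-1.4) = -4.6

-4.60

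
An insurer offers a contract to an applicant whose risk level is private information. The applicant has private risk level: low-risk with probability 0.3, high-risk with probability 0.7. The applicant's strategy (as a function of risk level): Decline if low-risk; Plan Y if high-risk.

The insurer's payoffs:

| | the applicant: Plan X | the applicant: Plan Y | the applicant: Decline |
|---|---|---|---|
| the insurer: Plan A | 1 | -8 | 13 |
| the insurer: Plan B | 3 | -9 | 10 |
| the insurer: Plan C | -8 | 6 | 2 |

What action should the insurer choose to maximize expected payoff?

E[Plan A] = 0.3·(13) + 0.7·(-8) = -1.7
E[Plan B] = 0.3·(10) + 0.7·(-9) = -3.3
E[Plan C] = 0.3·(2) + 0.7·(6) = 4.8
Best response: Plan C (4.8 is the largest).

Plan C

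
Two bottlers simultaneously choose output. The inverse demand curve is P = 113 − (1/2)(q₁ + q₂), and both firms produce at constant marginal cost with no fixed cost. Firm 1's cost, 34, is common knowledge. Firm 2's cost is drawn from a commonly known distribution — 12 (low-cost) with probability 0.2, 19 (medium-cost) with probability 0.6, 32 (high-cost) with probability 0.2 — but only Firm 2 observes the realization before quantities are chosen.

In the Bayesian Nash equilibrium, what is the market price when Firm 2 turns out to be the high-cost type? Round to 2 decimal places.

Type-c best response for Firm 2: q₂(c) = (113 − c) − q₁/2.
Firm 1 maximizes expected profit; its first-order condition is 113 − q₁ − (1/2)E[q₂] − 34 = 0.
Substituting E[q₂] and solving: E[c₂] = 20.2, so q₁ = (113 − 2·34 + 20.2)/(3/2) = 43.4667.
q₂(high-cost) = 59.2667, so P = 113 − (1/2)·(43.4667 + 59.2667) = 61.6333.

61.63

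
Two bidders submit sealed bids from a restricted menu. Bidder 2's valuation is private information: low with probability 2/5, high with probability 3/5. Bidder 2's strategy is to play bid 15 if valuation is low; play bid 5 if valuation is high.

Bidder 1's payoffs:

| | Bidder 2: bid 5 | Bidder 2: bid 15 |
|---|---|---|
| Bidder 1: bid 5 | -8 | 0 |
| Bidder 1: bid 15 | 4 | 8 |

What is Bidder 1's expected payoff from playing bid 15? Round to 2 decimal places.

5.60

Take the expectation over Bidder 2's valuation, weighting each type's action by its prior probability.
E[bid 15] = 2/5·8 + 3/5·4 = 16/5 + 12/5 = 28/5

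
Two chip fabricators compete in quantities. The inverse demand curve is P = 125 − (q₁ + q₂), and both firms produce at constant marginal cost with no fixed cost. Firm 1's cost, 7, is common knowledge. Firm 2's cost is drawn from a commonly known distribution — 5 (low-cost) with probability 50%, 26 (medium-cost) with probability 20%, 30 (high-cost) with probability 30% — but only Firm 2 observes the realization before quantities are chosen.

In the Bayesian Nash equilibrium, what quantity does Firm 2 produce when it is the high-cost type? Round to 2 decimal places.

26.22

Type-c best response for Firm 2: q₂(c) = (125 − c)/2 − q₁/2.
Firm 1 maximizes expected profit; its first-order condition is 125 − 2q₁ − E[q₂] − 7 = 0.
Substituting E[q₂] and solving: E[c₂] = 16.7, so q₁ = (125 − 2·7 + 16.7)/3 = 42.5667.
q₂(high-cost) = (125 − 30 − 42.5667)/2 = 26.2167.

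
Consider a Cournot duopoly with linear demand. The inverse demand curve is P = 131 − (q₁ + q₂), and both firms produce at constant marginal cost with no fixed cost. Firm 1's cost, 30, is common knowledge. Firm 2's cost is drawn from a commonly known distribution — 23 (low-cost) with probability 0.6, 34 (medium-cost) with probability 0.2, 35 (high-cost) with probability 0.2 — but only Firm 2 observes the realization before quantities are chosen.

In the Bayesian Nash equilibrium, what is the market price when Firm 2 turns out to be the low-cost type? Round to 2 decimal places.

60.57

Firm 2 with cost c maximizes (131 − (q₁+q₂) − c)·q₂, giving q₂(c) = (131 − c − q₁)/2.
E[c₂] = 0.6·23 + 0.2·34 + 0.2·35 = 27.6
Firm 1's FOC against E[q₂] yields q₁ = (131 − 2·30 + E[c₂])/3 = (131 − 60 + 27.6)/3 = 32.8667.
q₂(low-cost) = 37.5667, so P = 131 − (32.8667 + 37.5667) = 60.5667.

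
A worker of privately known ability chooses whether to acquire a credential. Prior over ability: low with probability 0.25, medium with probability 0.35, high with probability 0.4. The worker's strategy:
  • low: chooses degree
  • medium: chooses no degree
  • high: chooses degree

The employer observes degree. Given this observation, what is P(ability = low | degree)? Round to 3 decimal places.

Apply Bayes' rule using the sender's strategy as the likelihood.
P(degree) = 0.25·1 + 0.35·0 + 0.4·1 = 0.65
P(low | degree) = (0.25·1) / 0.65 = 0.25 / 0.65 = 0.384615

0.385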